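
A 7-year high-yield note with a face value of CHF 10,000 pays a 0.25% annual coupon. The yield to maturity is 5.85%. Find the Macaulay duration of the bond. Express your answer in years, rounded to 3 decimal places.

Periodic yield y = 0.0585. Discount each cash flow and weight by its year:
  t   CF        PV=CF/(1+0.0585)^t    t·PV
  1        25.00        23.6183        23.6183
  2        25.00        22.3130        44.6260
  3        25.00        21.0798        63.2395
  4        25.00        19.9148        79.6593
  5        25.00        18.8142        94.0710
  6        25.00        17.7744       106.6464
  7    10,025.00     6,733.6160    47,135.3119
  Σ                  6,857.1306    47,547.1724
Price P = Σ PV = 6,857.1306.
Macaulay duration = Σ(t·PV) / P = 47,547.1724 / 6,857.1306 = 6.93398 years.

6.934 years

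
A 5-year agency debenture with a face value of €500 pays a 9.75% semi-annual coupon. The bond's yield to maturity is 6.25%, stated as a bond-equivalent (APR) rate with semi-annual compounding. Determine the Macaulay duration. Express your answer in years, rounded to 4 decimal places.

4.1448 years

Periodic yield y = 0.03125. Discount each cash flow and weight by its period:
  t   CF        PV=CF/(1+0.03125)^t    t·PV
  1       24.375        23.6364        23.6364
  2       24.375        22.9201        45.8402
  3       24.375        22.2256        66.6767
  4       24.375        21.5521        86.2082
  5       24.375        20.8990       104.4948
  6       24.375        20.2657       121.5940
  7       24.375        19.6516       137.5609
  8       24.375        19.0561       152.4484
  9       24.375        18.4786       166.3074
  10     524.375       385.4805     3,854.8045
  Σ                    574.1654     4,759.5715
Price P = Σ PV = 574.1654.
Macaulay duration = Σ(t·PV) / P = 4,759.5715 / 574.1654 = 8.28955 half-year periods.
In years: 8.28955 / 2 = 4.14477 years.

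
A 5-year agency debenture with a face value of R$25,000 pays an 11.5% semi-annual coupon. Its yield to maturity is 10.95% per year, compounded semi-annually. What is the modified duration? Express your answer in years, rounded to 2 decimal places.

Periodic yield y = 0.05475. First find Macaulay duration:
  t   CF        PV=CF/(1+0.05475)^t    t·PV
  1     1,437.50     1,362.8822     1,362.8822
  2     1,437.50     1,292.1377     2,584.2753
  3     1,437.50     1,225.0653     3,675.1960
  4     1,437.50     1,161.4746     4,645.8984
  5     1,437.50     1,101.1847     5,505.9237
  6     1,437.50     1,044.0244     6,264.1464
  7     1,437.50       989.8311     6,928.8180
  8     1,437.50       938.4510     7,507.6076
  9     1,437.50       889.7378     8,007.6403
  10   26,437.50    15,514.0449   155,140.4491
  Σ                 25,518.8338   201,622.8370
P = 25,518.8338; Macaulay duration = 201,622.8370 / 25,518.8338 = 7.90094 half-year periods = 3.95047 years.
Modified duration = D_Mac / (1 + y) = 3.95047 / 1.05475 = 3.74541 years.

3.75 years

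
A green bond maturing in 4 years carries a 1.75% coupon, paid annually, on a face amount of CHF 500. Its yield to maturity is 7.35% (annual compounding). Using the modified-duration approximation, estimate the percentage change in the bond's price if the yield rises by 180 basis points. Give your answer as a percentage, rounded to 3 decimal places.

Periodic yield y = 0.0735. Modified duration first:
  t   CF        PV=CF/(1+0.0735)^t    t·PV
  1         8.75         8.1509         8.1509
  2         8.75         7.5928        15.1857
  3         8.75         7.0730        21.2189
  4       508.75       383.0860     1,532.3438
  Σ                    405.9027     1,576.8993
P = 405.9027; D_Mac = 3.88492 yrs; D_mod = 3.88492/(1+0.0735) = 3.61893 yrs.
ΔP/P ≈ -D_mod · Δy = -3.61893 × (+0.018) = -0.065141 = -6.5141%.

-6.514%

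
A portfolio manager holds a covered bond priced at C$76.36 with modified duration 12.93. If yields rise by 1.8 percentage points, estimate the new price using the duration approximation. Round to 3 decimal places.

C$58.588

Duration approximation: ΔP/P ≈ -D_mod · Δy = -12.93 × (+0.018) = -0.232740.
New price ≈ 76.36 × (1 - 0.232740) = 58.5879736.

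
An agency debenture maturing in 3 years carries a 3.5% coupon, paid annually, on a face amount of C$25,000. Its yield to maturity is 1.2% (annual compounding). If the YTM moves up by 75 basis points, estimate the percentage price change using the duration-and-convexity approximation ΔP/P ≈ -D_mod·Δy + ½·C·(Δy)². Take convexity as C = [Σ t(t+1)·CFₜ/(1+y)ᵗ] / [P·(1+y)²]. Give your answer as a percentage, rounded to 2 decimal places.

-2.12%

With y = 0.012:
  t   CF        PV=CF/(1+0.012)^t    t·PV        t(t+1)·PV
  1       875.00       864.6245       864.6245       1,729.2490
  2       875.00       854.3720     1,708.7441       5,126.2322
  3    25,875.00    24,965.4168    74,896.2504     299,585.0015
  Σ                 26,684.4133    77,469.6190     306,440.4828
P = 26,684.4133; D_Mac = 2.90318 yrs; D_mod = 2.86875 yrs; C = 11.21315.
Duration effect: -2.86875 × (+0.0075) = -0.021516
Convexity effect: 0.5 × 11.21315 × (0.0075)² = +0.0003154
ΔP/P ≈ -0.021516 + 0.0003154 = -0.021200 = -2.1200%.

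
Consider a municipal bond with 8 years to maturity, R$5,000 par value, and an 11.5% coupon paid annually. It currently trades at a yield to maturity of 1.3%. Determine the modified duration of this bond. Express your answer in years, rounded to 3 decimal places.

6.170 years

Periodic yield y = 0.013. First find Macaulay duration:
  t   CF        PV=CF/(1+0.013)^t    t·PV
  1       575.00       567.6209       567.6209
  2       575.00       560.3366     1,120.6731
  3       575.00       553.1457     1,659.4370
  4       575.00       546.0470     2,184.1882
  5       575.00       539.0395     2,695.1977
  6       575.00       532.1219     3,192.7317
  7       575.00       525.2931     3,677.0520
  8     5,575.00     5,027.6995    40,221.5957
  Σ                  8,851.3043    55,318.4962
P = 8,851.3043; Macaulay duration = 55,318.4962 / 8,851.3043 = 6.24976 years.
Modified duration = D_Mac / (1 + y) = 6.24976 / 1.013 = 6.16955 years.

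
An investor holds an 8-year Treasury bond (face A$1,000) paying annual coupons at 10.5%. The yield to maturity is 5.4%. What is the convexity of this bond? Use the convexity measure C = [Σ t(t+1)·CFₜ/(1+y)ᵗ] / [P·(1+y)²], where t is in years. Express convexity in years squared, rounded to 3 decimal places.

With y = 0.054:
  t   CF        PV=CF/(1+0.054)^t    t·PV        t(t+1)·PV
  1       105.00        99.6205        99.6205         199.2410
  2       105.00        94.5166       189.0332         567.0996
  3       105.00        89.6742       269.0226       1,076.0903
  4       105.00        85.0799       340.3195       1,701.5975
  5       105.00        80.7209       403.6047       2,421.6284
  6       105.00        76.5853       459.5120       3,216.5842
  7       105.00        72.6616       508.6313       4,069.0502
  8     1,105.00       725.5000     5,803.9997      52,235.9969
  Σ                  1,324.3590     8,073.7435      65,487.2881
P = 1,324.3590.
Convexity = Σ t(t+1)·PV / [P·(1+y)²] = 65,487.2881 / (1,324.3590 × 1.110916) = 44.51128.

44.511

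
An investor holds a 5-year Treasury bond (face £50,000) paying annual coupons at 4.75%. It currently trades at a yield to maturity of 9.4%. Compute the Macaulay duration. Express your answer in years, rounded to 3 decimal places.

Periodic yield y = 0.094. Discount each cash flow and weight by its year:
  t   CF        PV=CF/(1+0.094)^t    t·PV
  1     2,375.00     2,170.9324     2,170.9324
  2     2,375.00     1,984.3989     3,968.7977
  3     2,375.00     1,813.8929     5,441.6788
  4     2,375.00     1,658.0374     6,632.1497
  5    52,375.00    33,422.3841   167,111.9205
  Σ                 41,049.6457   185,325.4790
Price P = Σ PV = 41,049.6457.
Macaulay duration = Σ(t·PV) / P = 185,325.4790 / 41,049.6457 = 4.51467 years.

4.515 years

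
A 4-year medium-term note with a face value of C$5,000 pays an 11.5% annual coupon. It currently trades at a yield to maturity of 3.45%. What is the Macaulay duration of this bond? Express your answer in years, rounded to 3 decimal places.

3.497 years

Periodic yield y = 0.0345. Discount each cash flow and weight by its year:
  t   CF        PV=CF/(1+0.0345)^t    t·PV
  1       575.00       555.8241       555.8241
  2       575.00       537.2876     1,074.5753
  3       575.00       519.3694     1,558.1082
  4     5,575.00     4,867.6898    19,470.7591
  Σ                  6,480.1709    22,659.2666
Price P = Σ PV = 6,480.1709.
Macaulay duration = Σ(t·PV) / P = 22,659.2666 / 6,480.1709 = 3.49671 years.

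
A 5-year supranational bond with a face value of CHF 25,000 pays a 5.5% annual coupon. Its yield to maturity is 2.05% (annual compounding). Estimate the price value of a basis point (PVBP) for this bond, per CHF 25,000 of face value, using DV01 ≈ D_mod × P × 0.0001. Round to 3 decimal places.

CHF 12.944

Periodic yield y = 0.0205.
  t   CF        PV=CF/(1+0.0205)^t    t·PV
  1     1,375.00     1,347.3787     1,347.3787
  2     1,375.00     1,320.3123     2,640.6247
  3     1,375.00     1,293.7896     3,881.3689
  4     1,375.00     1,267.7998     5,071.1990
  5    26,375.00    23,830.1855   119,150.9275
  Σ                 29,059.4660   132,091.4988
P = 29,059.4660; D_Mac = 4.54556 yrs; D_mod = 4.45425 yrs.
DV01 ≈ 4.45425 × 29,059.4660 × 0.0001 = 12.943802.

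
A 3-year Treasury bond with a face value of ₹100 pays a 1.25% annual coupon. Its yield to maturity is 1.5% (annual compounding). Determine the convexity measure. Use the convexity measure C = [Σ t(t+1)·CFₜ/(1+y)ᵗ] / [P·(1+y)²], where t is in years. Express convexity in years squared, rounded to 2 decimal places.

With y = 0.015:
  t   CF        PV=CF/(1+0.015)^t    t·PV        t(t+1)·PV
  1         1.25         1.2315         1.2315           2.4631
  2         1.25         1.2133         2.4267           7.2800
  3       101.25        96.8271       290.4813       1,161.9251
  Σ                     99.2719       294.1395       1,171.6682
P = 99.2719.
Convexity = Σ t(t+1)·PV / [P·(1+y)²] = 1,171.6682 / (99.2719 × 1.030225) = 11.45634.

11.46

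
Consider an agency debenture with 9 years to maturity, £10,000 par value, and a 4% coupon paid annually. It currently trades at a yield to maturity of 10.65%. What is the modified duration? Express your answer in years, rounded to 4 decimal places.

6.6232 years

Periodic yield y = 0.1065. First find Macaulay duration:
  t   CF        PV=CF/(1+0.1065)^t    t·PV
  1       400.00       361.5002       361.5002
  2       400.00       326.7060       653.4121
  3       400.00       295.2608       885.7823
  4       400.00       266.8421     1,067.3683
  5       400.00       241.1587     1,205.7934
  6       400.00       217.9473     1,307.6838
  7       400.00       196.9700     1,378.7899
  8       400.00       178.0117     1,424.0939
  9    10,400.00     4,182.8335    37,645.5013
  Σ                  6,267.2303    45,929.9252
P = 6,267.2303; Macaulay duration = 45,929.9252 / 6,267.2303 = 7.32858 years.
Modified duration = D_Mac / (1 + y) = 7.32858 / 1.1065 = 6.62321 years.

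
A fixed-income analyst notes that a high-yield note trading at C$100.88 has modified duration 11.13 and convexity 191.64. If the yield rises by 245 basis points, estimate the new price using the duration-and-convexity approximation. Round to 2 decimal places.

C$79.17

Duration effect: -D_mod·Δy = -11.13 × (+0.0245) = -0.272685
Convexity effect: ½·C·(Δy)² = 0.5 × 191.64 × (0.0245)² = +0.057515955
ΔP/P ≈ -0.272685 + 0.057515955 = -0.215169045
New price ≈ 100.88 × (1 - 0.215169045) = 79.1737467404.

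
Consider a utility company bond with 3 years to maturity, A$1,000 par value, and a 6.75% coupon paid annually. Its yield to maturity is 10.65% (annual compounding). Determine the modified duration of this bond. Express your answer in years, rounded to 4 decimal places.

2.5342 years

Periodic yield y = 0.1065. First find Macaulay duration:
  t   CF        PV=CF/(1+0.1065)^t    t·PV
  1        67.50        61.0032        61.0032
  2        67.50        55.1316       110.2633
  3     1,067.50       787.9772     2,363.9315
  Σ                    904.1120     2,535.1979
P = 904.1120; Macaulay duration = 2,535.1979 / 904.1120 = 2.80408 years.
Modified duration = D_Mac / (1 + y) = 2.80408 / 1.1065 = 2.53418 years.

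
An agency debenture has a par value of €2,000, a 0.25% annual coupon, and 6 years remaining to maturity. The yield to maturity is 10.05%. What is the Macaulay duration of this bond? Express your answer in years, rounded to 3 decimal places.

5.947 years

Periodic yield y = 0.1005. Discount each cash flow and weight by its year:
  t   CF        PV=CF/(1+0.1005)^t    t·PV
  1         5.00         4.5434         4.5434
  2         5.00         4.1285         8.2570
  3         5.00         3.7515        11.2544
  4         5.00         3.4089        13.6355
  5         5.00         3.0976        15.4878
  6     2,005.00     1,128.6885     6,772.1309
  Σ                  1,147.6182     6,825.3089
Price P = Σ PV = 1,147.6182.
Macaulay duration = Σ(t·PV) / P = 6,825.3089 / 1,147.6182 = 5.94737 years.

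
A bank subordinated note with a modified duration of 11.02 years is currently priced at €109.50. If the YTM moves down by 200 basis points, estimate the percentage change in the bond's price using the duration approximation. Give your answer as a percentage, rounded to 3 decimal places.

Duration approximation: ΔP/P ≈ -D_mod · Δy = -11.02 × (-0.02) = +0.220400.
As a percentage: +22.0400%.

+22.040%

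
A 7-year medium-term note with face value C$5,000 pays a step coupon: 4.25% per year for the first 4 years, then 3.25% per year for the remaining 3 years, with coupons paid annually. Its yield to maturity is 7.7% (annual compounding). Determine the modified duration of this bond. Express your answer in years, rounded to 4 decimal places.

5.6672 years

Periodic yield y = 0.077. First find Macaulay duration:
  t   CF        PV=CF/(1+0.077)^t    t·PV
  1       212.50       197.3073       197.3073
  2       212.50       183.2009       366.4017
  3       212.50       170.1029       510.3088
  4       212.50       157.9415       631.7658
  5       162.50       112.1437       560.7185
  6       162.50       104.1260       624.7559
  7     5,162.50     3,071.4973    21,500.4813
  Σ                  3,996.3196    24,391.7394
P = 3,996.3196; Macaulay duration = 24,391.7394 / 3,996.3196 = 6.10355 years.
Modified duration = D_Mac / (1 + y) = 6.10355 / 1.077 = 5.66718 years.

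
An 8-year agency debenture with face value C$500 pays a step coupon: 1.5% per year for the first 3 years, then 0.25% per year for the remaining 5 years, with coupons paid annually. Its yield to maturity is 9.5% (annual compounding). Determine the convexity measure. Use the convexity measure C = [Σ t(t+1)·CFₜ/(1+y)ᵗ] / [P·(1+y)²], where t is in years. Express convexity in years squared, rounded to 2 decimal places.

With y = 0.095:
  t   CF        PV=CF/(1+0.095)^t    t·PV        t(t+1)·PV
  1         7.50         6.8493         6.8493          13.6986
  2         7.50         6.2551        12.5102          37.5305
  3         7.50         5.7124        17.1372          68.5488
  4         1.25         0.8695         3.4779          17.3894
  5         1.25         0.7940         3.9702          23.8210
  6         1.25         0.7251         4.3509          30.4561
  7         1.25         0.6622         4.6356          37.0851
  8       501.25       242.5166     1,940.1326      17,461.1936
  Σ                    264.3843     1,993.0639      17,689.7232
P = 264.3843.
Convexity = Σ t(t+1)·PV / [P·(1+y)²] = 17,689.7232 / (264.3843 × 1.199025) = 55.80296.

55.80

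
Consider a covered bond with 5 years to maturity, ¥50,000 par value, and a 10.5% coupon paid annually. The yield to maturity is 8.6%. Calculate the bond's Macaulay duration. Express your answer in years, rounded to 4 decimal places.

4.1688 years

Periodic yield y = 0.086. Discount each cash flow and weight by its year:
  t   CF        PV=CF/(1+0.086)^t    t·PV
  1     5,250.00     4,834.2541     4,834.2541
  2     5,250.00     4,451.4311     8,902.8621
  3     5,250.00     4,098.9236    12,296.7709
  4     5,250.00     3,774.3312    15,097.3246
  5    55,250.00    36,574.9007   182,874.5037
  Σ                 53,733.8407   224,005.7155
Price P = Σ PV = 53,733.8407.
Macaulay duration = Σ(t·PV) / P = 224,005.7155 / 53,733.8407 = 4.16880 years.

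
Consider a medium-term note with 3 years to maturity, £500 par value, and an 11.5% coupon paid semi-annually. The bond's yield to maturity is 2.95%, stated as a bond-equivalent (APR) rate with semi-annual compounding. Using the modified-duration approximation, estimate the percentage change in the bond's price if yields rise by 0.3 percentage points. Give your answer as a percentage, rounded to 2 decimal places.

Periodic yield y = 0.01475. Modified duration first:
  t   CF        PV=CF/(1+0.01475)^t    t·PV
  1        28.75        28.3321        28.3321
  2        28.75        27.9203        55.8406
  3        28.75        27.5144        82.5433
  4        28.75        27.1145       108.4580
  5        28.75        26.7204       133.6019
  6       528.75       484.2794     2,905.6766
  Σ                    621.8811     3,314.4524
P = 621.8811; D_Mac = 5.32972 half-year periods = 2.66486 yrs; D_mod = 2.66486/(1+0.01475) = 2.62612 yrs.
ΔP/P ≈ -D_mod · Δy = -2.62612 × (+0.003) = -0.007878 = -0.7878%.

-0.79%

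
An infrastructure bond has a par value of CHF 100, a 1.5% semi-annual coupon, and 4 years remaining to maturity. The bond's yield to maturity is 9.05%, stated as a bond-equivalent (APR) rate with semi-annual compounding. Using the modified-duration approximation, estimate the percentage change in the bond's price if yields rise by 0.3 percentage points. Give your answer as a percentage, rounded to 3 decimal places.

-1.113%

Periodic yield y = 0.04525. Modified duration first:
  t   CF        PV=CF/(1+0.04525)^t    t·PV
  1         0.75         0.7175         0.7175
  2         0.75         0.6865         1.3729
  3         0.75         0.6568         1.9703
  4         0.75         0.6283         2.5133
  5         0.75         0.6011         3.0056
  6         0.75         0.5751         3.4506
  7         0.75         0.5502         3.8514
  8       100.75        70.7105       565.6837
  Σ                     75.1259       582.5652
P = 75.1259; D_Mac = 7.75451 half-year periods = 3.87726 yrs; D_mod = 3.87726/(1+0.04525) = 3.70941 yrs.
ΔP/P ≈ -D_mod · Δy = -3.70941 × (+0.003) = -0.011128 = -1.1128%.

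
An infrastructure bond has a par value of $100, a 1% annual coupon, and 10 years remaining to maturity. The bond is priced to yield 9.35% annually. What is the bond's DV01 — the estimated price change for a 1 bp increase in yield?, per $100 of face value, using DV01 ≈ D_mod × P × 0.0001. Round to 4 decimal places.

Periodic yield y = 0.0935.
  t   CF        PV=CF/(1+0.0935)^t    t·PV
  1         1.00         0.9145         0.9145
  2         1.00         0.8363         1.6726
  3         1.00         0.7648         2.2944
  4         1.00         0.6994         2.7976
  5         1.00         0.6396         3.1980
  6         1.00         0.5849         3.5094
  7         1.00         0.5349         3.7443
  8         1.00         0.4892         3.9133
  9         1.00         0.4473         4.0260
  10      101.00        41.3174       413.1745
  Σ                     47.2283       439.2445
P = 47.2283; D_Mac = 9.30045 yrs; D_mod = 8.50521 yrs.
DV01 ≈ 8.50521 × 47.2283 × 0.0001 = 0.040169.

$0.0402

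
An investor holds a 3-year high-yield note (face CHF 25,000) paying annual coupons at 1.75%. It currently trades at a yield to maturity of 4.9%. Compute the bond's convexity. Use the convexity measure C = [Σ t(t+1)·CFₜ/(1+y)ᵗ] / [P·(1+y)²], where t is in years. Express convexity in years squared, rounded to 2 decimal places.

With y = 0.049:
  t   CF        PV=CF/(1+0.049)^t    t·PV        t(t+1)·PV
  1       437.50       417.0639       417.0639         834.1277
  2       437.50       397.5823       795.1647       2,385.4940
  3    25,437.50    22,036.7712    66,110.3135     264,441.2541
  Σ                 22,851.4174    67,322.5421     267,660.8758
P = 22,851.4174.
Convexity = Σ t(t+1)·PV / [P·(1+y)²] = 267,660.8758 / (22,851.4174 × 1.100401) = 10.64439.

10.64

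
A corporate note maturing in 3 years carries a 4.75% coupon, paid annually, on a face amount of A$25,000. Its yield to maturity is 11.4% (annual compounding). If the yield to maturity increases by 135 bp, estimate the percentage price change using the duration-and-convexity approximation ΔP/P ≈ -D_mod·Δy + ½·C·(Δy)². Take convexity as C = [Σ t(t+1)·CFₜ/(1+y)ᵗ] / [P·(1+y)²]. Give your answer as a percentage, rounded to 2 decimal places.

With y = 0.114:
  t   CF        PV=CF/(1+0.114)^t    t·PV        t(t+1)·PV
  1     1,187.50     1,065.9785     1,065.9785       2,131.9569
  2     1,187.50       956.8927     1,913.7854       5,741.3561
  3    26,187.50    18,942.5511    56,827.6533     227,310.6134
  Σ                 20,965.4223    59,807.4172     235,183.9264
P = 20,965.4223; D_Mac = 2.85267 yrs; D_mod = 2.56074 yrs; C = 9.03928.
Duration effect: -2.56074 × (+0.0135) = -0.034570
Convexity effect: 0.5 × 9.03928 × (0.0135)² = +0.0008237
ΔP/P ≈ -0.034570 + 0.0008237 = -0.033746 = -3.3746%.

-3.37%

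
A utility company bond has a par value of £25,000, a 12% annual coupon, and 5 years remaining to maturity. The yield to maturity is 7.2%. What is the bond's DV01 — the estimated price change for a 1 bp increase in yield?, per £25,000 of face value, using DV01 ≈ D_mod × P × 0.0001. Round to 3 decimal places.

Periodic yield y = 0.072.
  t   CF        PV=CF/(1+0.072)^t    t·PV
  1     3,000.00     2,798.5075     2,798.5075
  2     3,000.00     2,610.5480     5,221.0960
  3     3,000.00     2,435.2127     7,305.6381
  4     3,000.00     2,271.6536     9,086.6145
  5    28,000.00    19,778.0789    98,890.3944
  Σ                 29,894.0007   123,302.2505
P = 29,894.0007; D_Mac = 4.12465 yrs; D_mod = 3.84762 yrs.
DV01 ≈ 3.84762 × 29,894.0007 × 0.0001 = 11.502076.

£11.502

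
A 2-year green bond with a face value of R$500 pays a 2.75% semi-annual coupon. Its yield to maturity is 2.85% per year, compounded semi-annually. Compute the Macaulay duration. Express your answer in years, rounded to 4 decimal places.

1.9596 years

Periodic yield y = 0.01425. Discount each cash flow and weight by its period:
  t   CF        PV=CF/(1+0.01425)^t    t·PV
  1        6.875         6.7784         6.7784
  2        6.875         6.6832        13.3663
  3        6.875         6.5893        19.7678
  4      506.875       478.9838     1,915.9351
  Σ                    499.0346     1,955.8477
Price P = Σ PV = 499.0346.
Macaulay duration = Σ(t·PV) / P = 1,955.8477 / 499.0346 = 3.91926 half-year periods.
In years: 3.91926 / 2 = 1.95963 years.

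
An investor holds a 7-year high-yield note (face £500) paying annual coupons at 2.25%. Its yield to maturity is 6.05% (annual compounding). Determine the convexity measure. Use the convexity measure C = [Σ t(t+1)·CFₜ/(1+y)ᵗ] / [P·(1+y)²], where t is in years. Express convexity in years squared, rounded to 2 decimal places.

With y = 0.0605:
  t   CF        PV=CF/(1+0.0605)^t    t·PV        t(t+1)·PV
  1        11.25        10.6082        10.6082          21.2164
  2        11.25        10.0030        20.0060          60.0181
  3        11.25         9.4324        28.2971         113.1884
  4        11.25         8.8943        35.5770         177.8852
  5        11.25         8.3869        41.9343         251.6057
  6        11.25         7.9084        47.4504         332.1527
  7       511.25       338.8899     2,372.2292      18,977.8338
  Σ                    394.1230     2,556.1023      19,933.9002
P = 394.1230.
Convexity = Σ t(t+1)·PV / [P·(1+y)²] = 19,933.9002 / (394.1230 × 1.124660) = 44.97169.

44.97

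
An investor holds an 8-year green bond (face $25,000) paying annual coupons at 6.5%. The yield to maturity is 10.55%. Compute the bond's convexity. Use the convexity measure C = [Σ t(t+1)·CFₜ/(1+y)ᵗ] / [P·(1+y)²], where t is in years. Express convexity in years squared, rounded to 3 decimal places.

42.290

With y = 0.1055:
  t   CF        PV=CF/(1+0.1055)^t    t·PV        t(t+1)·PV
  1     1,625.00     1,469.9231     1,469.9231       2,939.8462
  2     1,625.00     1,329.6455     2,659.2910       7,977.8731
  3     1,625.00     1,202.7549     3,608.2646      14,433.0585
  4     1,625.00     1,087.9737     4,351.8946      21,759.4730
  5     1,625.00       984.1462     4,920.7311      29,524.3867
  6     1,625.00       890.2272     5,341.3635      37,389.5445
  7     1,625.00       805.2711     5,636.8980      45,095.1841
  8    26,625.00    11,934.9235    95,479.3883     859,314.4950
  Σ                 19,704.8653   123,467.7543   1,018,433.8610
P = 19,704.8653.
Convexity = Σ t(t+1)·PV / [P·(1+y)²] = 1,018,433.8610 / (19,704.8653 × 1.222130) = 42.29041.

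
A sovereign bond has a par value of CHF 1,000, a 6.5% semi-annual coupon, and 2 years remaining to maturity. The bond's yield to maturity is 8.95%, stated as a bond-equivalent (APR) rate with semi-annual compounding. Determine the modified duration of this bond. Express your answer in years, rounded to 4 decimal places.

1.8235 years

Periodic yield y = 0.04475. First find Macaulay duration:
  t   CF        PV=CF/(1+0.04475)^t    t·PV
  1        32.50        31.1079        31.1079
  2        32.50        29.7755        59.5509
  3        32.50        28.5001        85.5003
  4     1,032.50       866.6436     3,466.5745
  Σ                    956.0271     3,642.7336
P = 956.0271; Macaulay duration = 3,642.7336 / 956.0271 = 3.81028 half-year periods = 1.90514 years.
Modified duration = D_Mac / (1 + y) = 1.90514 / 1.04475 = 1.82354 years.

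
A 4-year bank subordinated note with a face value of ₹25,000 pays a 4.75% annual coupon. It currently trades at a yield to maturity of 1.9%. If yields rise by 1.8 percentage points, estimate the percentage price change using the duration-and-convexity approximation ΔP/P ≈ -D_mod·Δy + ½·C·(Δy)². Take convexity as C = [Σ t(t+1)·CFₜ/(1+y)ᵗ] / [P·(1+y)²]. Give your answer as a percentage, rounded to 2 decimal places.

-6.34%

With y = 0.019:
  t   CF        PV=CF/(1+0.019)^t    t·PV        t(t+1)·PV
  1     1,187.50     1,165.3582     1,165.3582       2,330.7164
  2     1,187.50     1,143.6292     2,287.2585       6,861.7754
  3     1,187.50     1,122.3054     3,366.9163      13,467.6652
  4    26,187.50    24,288.3104    97,153.2416     485,766.2078
  Σ                 27,719.6033   103,972.7745     508,426.3649
P = 27,719.6033; D_Mac = 3.75088 yrs; D_mod = 3.68094 yrs; C = 17.66415.
Duration effect: -3.68094 × (+0.018) = -0.066257
Convexity effect: 0.5 × 17.66415 × (0.018)² = +0.0028616
ΔP/P ≈ -0.066257 + 0.0028616 = -0.063395 = -6.3395%.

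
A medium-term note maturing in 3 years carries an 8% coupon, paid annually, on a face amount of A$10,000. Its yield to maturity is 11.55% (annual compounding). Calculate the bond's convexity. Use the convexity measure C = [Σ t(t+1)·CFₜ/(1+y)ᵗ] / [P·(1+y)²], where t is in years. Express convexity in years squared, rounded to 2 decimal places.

With y = 0.1155:
  t   CF        PV=CF/(1+0.1155)^t    t·PV        t(t+1)·PV
  1       800.00       717.1672       717.1672       1,434.3344
  2       800.00       642.9110     1,285.8219       3,857.4658
  3    10,800.00     7,780.6348    23,341.9044      93,367.6177
  Σ                  9,140.7130    25,344.8936      98,659.4179
P = 9,140.7130.
Convexity = Σ t(t+1)·PV / [P·(1+y)²] = 98,659.4179 / (9,140.7130 × 1.244340) = 8.67400.

8.67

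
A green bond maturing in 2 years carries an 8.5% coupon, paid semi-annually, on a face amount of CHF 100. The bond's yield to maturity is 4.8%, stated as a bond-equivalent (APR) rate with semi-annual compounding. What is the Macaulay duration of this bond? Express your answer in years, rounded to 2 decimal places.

Periodic yield y = 0.024. Discount each cash flow and weight by its period:
  t   CF        PV=CF/(1+0.024)^t    t·PV
  1         4.25         4.1504         4.1504
  2         4.25         4.0531         8.1062
  3         4.25         3.9581        11.8744
  4       104.25        94.8148       379.2593
  Σ                    106.9765       403.3903
Price P = Σ PV = 106.9765.
Macaulay duration = Σ(t·PV) / P = 403.3903 / 106.9765 = 3.77083 half-year periods.
In years: 3.77083 / 2 = 1.88542 years.

1.89 years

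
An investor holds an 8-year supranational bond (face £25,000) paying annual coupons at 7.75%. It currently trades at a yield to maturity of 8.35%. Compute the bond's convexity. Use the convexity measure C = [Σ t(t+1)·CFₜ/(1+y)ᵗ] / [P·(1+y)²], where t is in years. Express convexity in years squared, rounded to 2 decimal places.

With y = 0.0835:
  t   CF        PV=CF/(1+0.0835)^t    t·PV        t(t+1)·PV
  1     1,937.50     1,788.1864     1,788.1864       3,576.3729
  2     1,937.50     1,650.3797     3,300.7595       9,902.2784
  3     1,937.50     1,523.1931     4,569.5793      18,278.3172
  4     1,937.50     1,405.8081     5,623.2325      28,116.1625
  5     1,937.50     1,297.4694     6,487.3471      38,924.0828
  6     1,937.50     1,197.4799     7,184.8791      50,294.1540
  7     1,937.50     1,105.1960     7,736.3719      61,890.9756
  8    26,937.50    14,181.6239   113,452.9908   1,021,076.9176
  Σ                 24,149.3365   150,143.3468   1,232,059.2610
P = 24,149.3365.
Convexity = Σ t(t+1)·PV / [P·(1+y)²] = 1,232,059.2610 / (24,149.3365 × 1.173972) = 43.45788.

43.46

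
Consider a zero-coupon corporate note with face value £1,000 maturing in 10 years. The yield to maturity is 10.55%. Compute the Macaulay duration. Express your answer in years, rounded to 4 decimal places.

10.0000 years

A zero-coupon bond has a single cash flow at maturity, so its Macaulay duration equals its maturity: 10 years.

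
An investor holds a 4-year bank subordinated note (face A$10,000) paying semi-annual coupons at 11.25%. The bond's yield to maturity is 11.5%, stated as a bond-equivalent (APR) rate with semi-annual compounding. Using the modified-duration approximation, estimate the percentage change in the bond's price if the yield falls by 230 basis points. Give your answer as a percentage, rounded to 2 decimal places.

+7.23%

Periodic yield y = 0.0575. Modified duration first:
  t   CF        PV=CF/(1+0.0575)^t    t·PV
  1       562.50       531.9149       531.9149
  2       562.50       502.9928     1,005.9856
  3       562.50       475.6433     1,426.9299
  4       562.50       449.7809     1,799.1237
  5       562.50       425.3247     2,126.6237
  6       562.50       402.1983     2,413.1900
  7       562.50       380.3294     2,662.3058
  8    10,562.50     6,753.4193    54,027.3543
  Σ                  9,921.6037    65,993.4279
P = 9,921.6037; D_Mac = 6.65149 half-year periods = 3.32574 yrs; D_mod = 3.32574/(1+0.0575) = 3.14491 yrs.
ΔP/P ≈ -D_mod · Δy = -3.14491 × (-0.023) = +0.072333 = +7.2333%.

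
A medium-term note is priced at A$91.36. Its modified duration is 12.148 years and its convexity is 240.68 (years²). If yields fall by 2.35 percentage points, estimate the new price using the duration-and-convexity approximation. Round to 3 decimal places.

A$123.513

Duration effect: -D_mod·Δy = -12.148 × (-0.0235) = +0.285478
Convexity effect: ½·C·(Δy)² = 0.5 × 240.68 × (-0.0235)² = +0.066457765
ΔP/P ≈ +0.285478 + 0.066457765 = +0.351935765
New price ≈ 91.36 × (1 + 0.351935765) = 123.5128514904.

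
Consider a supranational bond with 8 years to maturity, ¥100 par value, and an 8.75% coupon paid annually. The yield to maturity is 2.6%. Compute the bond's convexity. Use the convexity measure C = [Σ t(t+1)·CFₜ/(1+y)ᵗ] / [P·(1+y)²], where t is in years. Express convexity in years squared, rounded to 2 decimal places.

With y = 0.026:
  t   CF        PV=CF/(1+0.026)^t    t·PV        t(t+1)·PV
  1         8.75         8.5283         8.5283          17.0565
  2         8.75         8.3121        16.6243          49.8729
  3         8.75         8.1015        24.3045          97.2181
  4         8.75         7.8962        31.5848         157.9242
  5         8.75         7.6961        38.4805         230.8833
  6         8.75         7.5011        45.0065         315.0454
  7         8.75         7.3110        51.1770         409.4158
  8       108.75        88.5626       708.5008       6,376.5075
  Σ                    143.9089       924.2068       7,653.9237
P = 143.9089.
Convexity = Σ t(t+1)·PV / [P·(1+y)²] = 7,653.9237 / (143.9089 × 1.052676) = 50.52446.

50.52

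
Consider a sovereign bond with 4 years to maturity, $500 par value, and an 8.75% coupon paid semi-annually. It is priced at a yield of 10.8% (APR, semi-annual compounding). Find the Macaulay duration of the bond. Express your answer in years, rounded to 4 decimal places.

3.4381 years

Periodic yield y = 0.054. Discount each cash flow and weight by its period:
  t   CF        PV=CF/(1+0.054)^t    t·PV
  1       21.875        20.7543        20.7543
  2       21.875        19.6910        39.3819
  3       21.875        18.6821        56.0464
  4       21.875        17.7250        70.8999
  5       21.875        16.8169        84.0843
  6       21.875        15.9553        95.7317
  7       21.875        15.1378       105.9648
  8      521.875       342.6428     2,741.1424
  Σ                    467.4051     3,214.0057
Price P = Σ PV = 467.4051.
Macaulay duration = Σ(t·PV) / P = 3,214.0057 / 467.4051 = 6.87627 half-year periods.
In years: 6.87627 / 2 = 3.43814 years.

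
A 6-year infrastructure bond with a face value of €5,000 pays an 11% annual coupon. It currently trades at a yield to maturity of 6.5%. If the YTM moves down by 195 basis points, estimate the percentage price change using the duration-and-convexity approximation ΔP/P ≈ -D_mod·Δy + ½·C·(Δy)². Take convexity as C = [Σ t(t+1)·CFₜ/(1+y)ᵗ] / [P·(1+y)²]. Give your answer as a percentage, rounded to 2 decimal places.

+9.36%

With y = 0.065:
  t   CF        PV=CF/(1+0.065)^t    t·PV        t(t+1)·PV
  1       550.00       516.4319       516.4319       1,032.8638
  2       550.00       484.9126       969.8252       2,909.4756
  3       550.00       455.3170     1,365.9510       5,463.8040
  4       550.00       427.5277     1,710.1108       8,550.5540
  5       550.00       401.4345     2,007.1723      12,043.0338
  6     5,550.00     3,803.6044    22,821.6262     159,751.3831
  Σ                  6,089.2281    29,391.1174     189,751.1144
P = 6,089.2281; D_Mac = 4.82674 yrs; D_mod = 4.53215 yrs; C = 27.47406.
Duration effect: -4.53215 × (-0.0195) = +0.088377
Convexity effect: 0.5 × 27.47406 × (-0.0195)² = +0.0052235
ΔP/P ≈ +0.088377 + 0.0052235 = +0.093600 = +9.3600%.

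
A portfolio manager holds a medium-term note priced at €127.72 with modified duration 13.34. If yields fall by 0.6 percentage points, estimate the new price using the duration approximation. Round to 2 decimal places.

Duration approximation: ΔP/P ≈ -D_mod · Δy = -13.34 × (-0.006) = +0.080040.
New price ≈ 127.72 × (1 + 0.080040) = 137.9427088.

€137.94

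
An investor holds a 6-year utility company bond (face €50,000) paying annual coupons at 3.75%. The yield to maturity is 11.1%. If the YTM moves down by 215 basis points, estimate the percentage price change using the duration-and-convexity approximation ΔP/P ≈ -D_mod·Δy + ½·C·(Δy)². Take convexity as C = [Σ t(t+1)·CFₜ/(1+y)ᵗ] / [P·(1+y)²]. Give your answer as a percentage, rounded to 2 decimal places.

+11.04%

With y = 0.111:
  t   CF        PV=CF/(1+0.111)^t    t·PV        t(t+1)·PV
  1     1,875.00     1,687.6688     1,687.6688       3,375.3375
  2     1,875.00     1,519.0538     3,038.1076       9,114.3228
  3     1,875.00     1,367.2851     4,101.8554      16,407.4217
  4     1,875.00     1,230.6797     4,922.7188      24,613.5940
  5     1,875.00     1,107.7225     5,538.6125      33,231.6750
  6    51,875.00    27,585.0488   165,510.2926   1,158,572.0482
  Σ                 34,497.4587   184,799.2557   1,245,314.3992
P = 34,497.4587; D_Mac = 5.35689 yrs; D_mod = 4.82169 yrs; C = 29.24582.
Duration effect: -4.82169 × (-0.0215) = +0.103666
Convexity effect: 0.5 × 29.24582 × (-0.0215)² = +0.0067594
ΔP/P ≈ +0.103666 + 0.0067594 = +0.110426 = +11.0426%.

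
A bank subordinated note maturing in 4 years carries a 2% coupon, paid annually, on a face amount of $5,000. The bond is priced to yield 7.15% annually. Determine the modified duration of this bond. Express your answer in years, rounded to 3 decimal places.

3.612 years

Periodic yield y = 0.0715. First find Macaulay duration:
  t   CF        PV=CF/(1+0.0715)^t    t·PV
  1       100.00        93.3271        93.3271
  2       100.00        87.0995       174.1990
  3       100.00        81.2874       243.8623
  4     5,100.00     3,869.0245    15,476.0978
  Σ                  4,130.7385    15,987.4863
P = 4,130.7385; Macaulay duration = 15,987.4863 / 4,130.7385 = 3.87037 years.
Modified duration = D_Mac / (1 + y) = 3.87037 / 1.0715 = 3.61210 years.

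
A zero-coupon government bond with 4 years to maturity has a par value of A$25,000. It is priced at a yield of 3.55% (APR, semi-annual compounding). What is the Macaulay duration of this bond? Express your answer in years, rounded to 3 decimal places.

A zero-coupon bond has a single cash flow at maturity, so its Macaulay duration equals its maturity: 4 years.
(Equivalently: 8 semi-annual periods ÷ 2 = 4 years.)

4.000 years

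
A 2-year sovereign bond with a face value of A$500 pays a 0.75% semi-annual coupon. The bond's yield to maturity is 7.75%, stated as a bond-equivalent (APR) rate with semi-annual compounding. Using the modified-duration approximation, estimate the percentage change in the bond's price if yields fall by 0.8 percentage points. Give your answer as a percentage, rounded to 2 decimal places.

+1.53%

Periodic yield y = 0.03875. Modified duration first:
  t   CF        PV=CF/(1+0.03875)^t    t·PV
  1        1.875         1.8051         1.8051
  2        1.875         1.7377         3.4754
  3        1.875         1.6729         5.0187
  4      501.875       431.0736     1,724.2944
  Σ                    436.2893     1,734.5935
P = 436.2893; D_Mac = 3.97579 half-year periods = 1.98789 yrs; D_mod = 1.98789/(1+0.03875) = 1.91374 yrs.
ΔP/P ≈ -D_mod · Δy = -1.91374 × (-0.008) = +0.015310 = +1.5310%.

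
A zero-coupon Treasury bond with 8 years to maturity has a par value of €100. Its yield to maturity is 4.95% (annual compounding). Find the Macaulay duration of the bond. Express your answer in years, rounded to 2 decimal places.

A zero-coupon bond has a single cash flow at maturity, so its Macaulay duration equals its maturity: 8 years.

8.00 years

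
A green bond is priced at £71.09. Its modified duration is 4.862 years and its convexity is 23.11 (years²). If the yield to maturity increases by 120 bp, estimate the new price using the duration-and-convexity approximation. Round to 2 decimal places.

Duration effect: -D_mod·Δy = -4.862 × (+0.012) = -0.058344
Convexity effect: ½·C·(Δy)² = 0.5 × 23.11 × (0.012)² = +0.00166392
ΔP/P ≈ -0.058344 + 0.00166392 = -0.05668008
New price ≈ 71.09 × (1 - 0.05668008) = 67.0606131128.

£67.06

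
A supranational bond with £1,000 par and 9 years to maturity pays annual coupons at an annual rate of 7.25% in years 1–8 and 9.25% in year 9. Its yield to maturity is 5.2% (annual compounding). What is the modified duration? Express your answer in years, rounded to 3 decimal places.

6.735 years

Periodic yield y = 0.052. First find Macaulay duration:
  t   CF        PV=CF/(1+0.052)^t    t·PV
  1        72.50        68.9163        68.9163
  2        72.50        65.5098       131.0197
  3        72.50        62.2717       186.8151
  4        72.50        59.1936       236.7746
  5        72.50        56.2677       281.3386
  6        72.50        53.4864       320.9185
  7        72.50        50.8426       355.8983
  8        72.50        48.3295       386.6358
  9     1,092.50       692.2768     6,230.4913
  Σ                  1,157.0946     8,198.8083
P = 1,157.0946; Macaulay duration = 8,198.8083 / 1,157.0946 = 7.08569 years.
Modified duration = D_Mac / (1 + y) = 7.08569 / 1.052 = 6.73544 years.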